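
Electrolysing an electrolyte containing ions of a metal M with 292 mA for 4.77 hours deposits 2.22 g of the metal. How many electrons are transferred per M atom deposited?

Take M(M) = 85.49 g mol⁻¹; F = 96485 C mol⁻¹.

2

Q = I·t = 0.2920 A × 17172 s = 5014 C, so n(e⁻) = 5014/96485 = 0.05197 mol.
n(M) deposited = 2.22 / 85.49 = 0.02597 mol.
Electrons per atom = n(e⁻)/n(M) = 0.05197 / 0.02597 = 2.00 ≈ 2, so the ion is M²⁺.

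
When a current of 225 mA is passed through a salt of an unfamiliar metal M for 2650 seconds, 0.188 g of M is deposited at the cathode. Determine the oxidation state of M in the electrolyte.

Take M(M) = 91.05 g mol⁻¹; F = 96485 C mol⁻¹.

Q = I·t = 0.2250 A × 2650.0 s = 596.2 C, so n(e⁻) = 596.2/96485 = 0.006180 mol.
n(M) deposited = 0.188 / 91.05 = 0.002065 mol.
Electrons per atom = n(e⁻)/n(M) = 0.006180 / 0.002065 = 2.99 ≈ 3, so the ion is M³⁺.

+3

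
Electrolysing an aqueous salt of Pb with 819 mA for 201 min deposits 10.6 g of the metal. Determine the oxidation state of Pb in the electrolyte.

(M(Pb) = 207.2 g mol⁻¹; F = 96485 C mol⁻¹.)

+2

Q = I·t = 0.8190 A × 12060 s = 9877 C, so n(e⁻) = 9877/96485 = 0.1024 mol.
n(Pb) deposited = 10.6 / 207.2 = 0.05116 mol.
Electrons per atom = n(e⁻)/n(Pb) = 0.1024 / 0.05116 = 2.00 ≈ 2, so the ion is Pb²⁺.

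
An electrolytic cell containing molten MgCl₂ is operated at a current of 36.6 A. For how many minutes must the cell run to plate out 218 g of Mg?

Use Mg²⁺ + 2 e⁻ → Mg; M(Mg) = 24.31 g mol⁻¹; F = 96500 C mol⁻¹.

788 min

n(Mg) = m/M = 218 / 24.31 = 8.968 mol.
Each Mg atom requires 2 electrons, so n(e⁻) = 2 × 8.968 = 17.94 mol.
Q = n(e⁻)·F = 17.94 × 96500 = 1731000 C.
t = Q/I = 1731000 / 36.60 A = 47290 s = 788 min.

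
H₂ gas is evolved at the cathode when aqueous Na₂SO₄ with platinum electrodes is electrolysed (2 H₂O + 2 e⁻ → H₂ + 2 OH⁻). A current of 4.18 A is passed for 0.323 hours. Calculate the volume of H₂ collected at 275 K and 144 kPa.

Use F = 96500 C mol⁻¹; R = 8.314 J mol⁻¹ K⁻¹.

0.400 L

Q = I·t = 4.180 A × 1162.8 s = 4861 C.
n(e⁻) = Q/F = 4861 / 96500 = 0.05037 mol.
2 electrons are transferred per H₂ molecule, so n(H₂) = 0.05037 / 2 = 0.02518 mol.
V = nRT/P = (0.02518 × 8.314 × 275) / (144 × 10³ Pa) = 4.00 × 10⁻⁴ m³ = 0.400 L.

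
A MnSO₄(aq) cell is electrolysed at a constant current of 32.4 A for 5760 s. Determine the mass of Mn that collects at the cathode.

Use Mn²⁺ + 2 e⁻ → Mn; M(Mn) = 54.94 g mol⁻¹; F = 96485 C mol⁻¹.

Q = I·t = 32.40 A × 5760.0 s = 186600 C.
n(e⁻) = Q/F = 186600 / 96485 = 1.934 mol.
Mn²⁺ + 2 e⁻ → Mn, so n(Mn) = n(e⁻)/2 = 0.9671 mol.
m = n·M = 0.9671 × 54.94 = 53.1 g.

53.1 g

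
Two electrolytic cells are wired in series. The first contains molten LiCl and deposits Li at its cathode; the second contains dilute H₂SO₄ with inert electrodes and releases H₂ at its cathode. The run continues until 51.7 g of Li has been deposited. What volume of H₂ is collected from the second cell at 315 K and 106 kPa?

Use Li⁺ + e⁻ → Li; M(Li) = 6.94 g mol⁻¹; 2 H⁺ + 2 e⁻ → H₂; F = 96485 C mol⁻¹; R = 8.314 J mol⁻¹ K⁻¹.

92.0 L

n(Li) = 51.7 / 6.94 = 7.450 mol, so n(e⁻) = 1 × 7.450 = 7.450 mol.
The cells are in series, so the same 7.450 mol of electrons passes through the second cell.
2 H⁺ + 2 e⁻ → H₂ — 2 mol e⁻ per mol H₂, so n(H₂) = 7.450/2 = 3.725 mol.
V = nRT/P = (3.725 × 8.314 × 315) / (106 × 10³) = 0.0920 m³ = 92.0 L.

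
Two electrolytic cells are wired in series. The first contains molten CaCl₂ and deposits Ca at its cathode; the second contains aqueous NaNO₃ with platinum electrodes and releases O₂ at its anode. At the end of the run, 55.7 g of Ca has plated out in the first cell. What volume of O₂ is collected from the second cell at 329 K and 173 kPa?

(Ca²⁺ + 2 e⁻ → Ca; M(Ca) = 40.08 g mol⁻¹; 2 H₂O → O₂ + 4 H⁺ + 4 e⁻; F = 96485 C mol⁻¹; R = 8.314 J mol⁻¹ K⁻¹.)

n(Ca) = 55.7 / 40.08 = 1.390 mol, so n(e⁻) = 2 × 1.390 = 2.779 mol.
The cells are in series, so the same 2.779 mol of electrons passes through the second cell.
2 H₂O → O₂ + 4 H⁺ + 4 e⁻ — 4 mol e⁻ per mol O₂, so n(O₂) = 2.779/4 = 0.6949 mol.
V = nRT/P = (0.6949 × 8.314 × 329) / (173 × 10³) = 0.0110 m³ = 11.0 L.

11.0 L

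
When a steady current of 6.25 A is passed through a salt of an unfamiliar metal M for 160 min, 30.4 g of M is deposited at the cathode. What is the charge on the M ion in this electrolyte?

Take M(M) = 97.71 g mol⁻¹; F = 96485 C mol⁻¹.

+2

Q = I·t = 6.250 A × 9600.0 s = 60000 C, so n(e⁻) = 60000/96485 = 0.6219 mol.
n(M) deposited = 30.4 / 97.71 = 0.3111 mol.
Electrons per atom = n(e⁻)/n(M) = 0.6219 / 0.3111 = 2.00 ≈ 2, so the ion is M²⁺.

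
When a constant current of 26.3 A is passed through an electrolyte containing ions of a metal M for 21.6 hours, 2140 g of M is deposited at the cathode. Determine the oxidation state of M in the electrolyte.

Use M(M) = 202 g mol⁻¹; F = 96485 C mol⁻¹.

+2

Q = I·t = 26.30 A × 77760 s = 2045000 C, so n(e⁻) = 2045000/96485 = 21.20 mol.
n(M) deposited = 2140 / 202 = 10.59 mol.
Electrons per atom = n(e⁻)/n(M) = 21.20 / 10.59 = 2.00 ≈ 2, so the ion is M²⁺.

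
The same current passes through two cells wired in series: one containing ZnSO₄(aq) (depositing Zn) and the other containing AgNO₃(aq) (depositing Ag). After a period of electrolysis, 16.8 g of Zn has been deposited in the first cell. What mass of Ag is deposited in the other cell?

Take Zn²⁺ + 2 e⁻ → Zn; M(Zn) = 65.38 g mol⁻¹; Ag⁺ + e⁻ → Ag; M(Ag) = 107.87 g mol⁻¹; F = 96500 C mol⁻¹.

n(Zn) = 16.8 / 65.38 = 0.2570 mol.
Since Zn²⁺ + 2 e⁻ → Zn, n(e⁻) passed = 2 × 0.2570 = 0.5139 mol.
Cells in series carry the same charge, so the same 0.5139 mol of electrons passes through cell 2.
Ag⁺ + e⁻ → Ag, so n(Ag) = 0.5139 / 1 = 0.5139 mol.
m(Ag) = 0.5139 × 107.87 = 55.4 g.

55.4 g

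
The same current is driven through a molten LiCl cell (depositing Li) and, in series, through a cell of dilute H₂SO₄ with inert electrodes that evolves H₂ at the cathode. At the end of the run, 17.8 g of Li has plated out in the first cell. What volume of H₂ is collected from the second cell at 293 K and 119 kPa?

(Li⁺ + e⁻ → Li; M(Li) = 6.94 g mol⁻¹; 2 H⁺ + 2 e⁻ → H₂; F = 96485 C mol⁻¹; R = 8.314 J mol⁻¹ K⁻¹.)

n(Li) = 17.8 / 6.94 = 2.565 mol, so n(e⁻) = 1 × 2.565 = 2.565 mol.
The cells are in series, so the same 2.565 mol of electrons passes through the second cell.
2 H⁺ + 2 e⁻ → H₂ — 2 mol e⁻ per mol H₂, so n(H₂) = 2.565/2 = 1.282 mol.
V = nRT/P = (1.282 × 8.314 × 293) / (119 × 10³) = 0.0263 m³ = 26.3 L.

26.3 L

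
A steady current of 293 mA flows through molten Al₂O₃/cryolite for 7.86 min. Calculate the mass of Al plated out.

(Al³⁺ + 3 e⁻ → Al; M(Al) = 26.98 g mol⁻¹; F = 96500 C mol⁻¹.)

Q = I·t = 0.2930 A × 471.60 s = 138.2 C.
n(e⁻) = Q/F = 138.2 / 96500 = 0.001432 mol.
Al³⁺ + 3 e⁻ → Al, so n(Al) = n(e⁻)/3 = 0.0004773 mol.
m = n·M = 0.0004773 × 26.98 = 0.0129 g.

0.0129 g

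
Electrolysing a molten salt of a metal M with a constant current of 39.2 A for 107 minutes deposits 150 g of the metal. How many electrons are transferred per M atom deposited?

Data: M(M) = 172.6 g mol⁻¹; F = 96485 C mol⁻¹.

3

Q = I·t = 39.20 A × 6420.0 s = 251700 C, so n(e⁻) = 251700/96485 = 2.608 mol.
n(M) deposited = 150 / 172.6 = 0.8691 mol.
Electrons per atom = n(e⁻)/n(M) = 2.608 / 0.8691 = 3.00 ≈ 3, so the ion is M³⁺.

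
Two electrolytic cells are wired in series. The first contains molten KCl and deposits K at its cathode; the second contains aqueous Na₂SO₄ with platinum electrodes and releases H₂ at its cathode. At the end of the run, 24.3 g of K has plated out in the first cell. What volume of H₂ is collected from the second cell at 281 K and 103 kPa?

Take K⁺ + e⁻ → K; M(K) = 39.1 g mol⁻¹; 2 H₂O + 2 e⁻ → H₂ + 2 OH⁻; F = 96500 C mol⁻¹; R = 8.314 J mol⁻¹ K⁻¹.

7.05 L

n(K) = 24.3 / 39.1 = 0.6215 mol, so n(e⁻) = 1 × 0.6215 = 0.6215 mol.
The cells are in series, so the same 0.6215 mol of electrons passes through the second cell.
2 H₂O + 2 e⁻ → H₂ + 2 OH⁻ — 2 mol e⁻ per mol H₂, so n(H₂) = 0.6215/2 = 0.3107 mol.
V = nRT/P = (0.3107 × 8.314 × 281) / (103 × 10³) = 0.00705 m³ = 7.05 L.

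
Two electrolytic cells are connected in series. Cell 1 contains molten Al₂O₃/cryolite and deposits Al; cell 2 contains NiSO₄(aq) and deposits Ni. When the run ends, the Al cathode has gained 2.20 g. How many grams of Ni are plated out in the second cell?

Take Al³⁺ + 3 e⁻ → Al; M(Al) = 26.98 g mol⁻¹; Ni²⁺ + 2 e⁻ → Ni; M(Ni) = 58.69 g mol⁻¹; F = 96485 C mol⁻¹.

7.18 g

n(Al) = 2.20 / 26.98 = 0.08154 mol.
Since Al³⁺ + 3 e⁻ → Al, n(e⁻) passed = 3 × 0.08154 = 0.2446 mol.
Cells in series carry the same charge, so the same 0.2446 mol of electrons passes through cell 2.
Ni²⁺ + 2 e⁻ → Ni, so n(Ni) = 0.2446 / 2 = 0.1223 mol.
m(Ni) = 0.1223 × 58.69 = 7.18 g.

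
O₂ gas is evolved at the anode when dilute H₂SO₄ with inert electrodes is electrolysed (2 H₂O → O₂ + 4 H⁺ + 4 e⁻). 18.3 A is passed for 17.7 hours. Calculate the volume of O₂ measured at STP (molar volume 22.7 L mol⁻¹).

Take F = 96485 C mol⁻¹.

Q = I·t = 18.30 A × 63720 s = 1166000 C.
n(e⁻) = Q/F = 1166000 / 96485 = 12.09 mol.
4 electrons are transferred per O₂ molecule, so n(O₂) = 12.09 / 4 = 3.021 mol.
V = n × V_m = 3.021 × 22.7 = 68.6 L.

68.6 L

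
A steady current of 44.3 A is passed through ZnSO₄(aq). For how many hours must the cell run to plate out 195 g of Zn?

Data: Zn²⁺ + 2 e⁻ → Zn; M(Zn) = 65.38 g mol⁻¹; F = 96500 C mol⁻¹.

3.61 h

n(Zn) = m/M = 195 / 65.38 = 2.983 mol.
Each Zn atom requires 2 electrons, so n(e⁻) = 2 × 2.983 = 5.965 mol.
Q = n(e⁻)·F = 5.965 × 96500 = 575600 C.
t = Q/I = 575600 / 44.30 A = 12990 s = 3.61 h.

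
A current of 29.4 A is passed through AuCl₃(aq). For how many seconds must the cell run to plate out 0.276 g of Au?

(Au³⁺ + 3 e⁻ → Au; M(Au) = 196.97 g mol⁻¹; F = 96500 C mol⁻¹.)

n(Au) = m/M = 0.276 / 196.97 = 0.001401 mol.
Each Au atom requires 3 electrons, so n(e⁻) = 3 × 0.001401 = 0.004204 mol.
Q = n(e⁻)·F = 0.004204 × 96500 = 405.7 C.
t = Q/I = 405.7 / 29.40 A = 13.80 s.

13.8 s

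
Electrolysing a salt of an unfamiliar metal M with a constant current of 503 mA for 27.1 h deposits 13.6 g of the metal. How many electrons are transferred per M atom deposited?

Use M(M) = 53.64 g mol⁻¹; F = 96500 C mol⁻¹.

2

Q = I·t = 0.5030 A × 97560 s = 49070 C, so n(e⁻) = 49070/96500 = 0.5085 mol.
n(M) deposited = 13.6 / 53.64 = 0.2535 mol.
Electrons per atom = n(e⁻)/n(M) = 0.5085 / 0.2535 = 2.01 ≈ 2, so the ion is M²⁺.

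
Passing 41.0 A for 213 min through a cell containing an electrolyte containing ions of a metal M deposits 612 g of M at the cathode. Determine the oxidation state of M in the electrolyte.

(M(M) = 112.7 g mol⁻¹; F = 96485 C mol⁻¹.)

Q = I·t = 41.00 A × 12780 s = 524000 C, so n(e⁻) = 524000/96485 = 5.431 mol.
n(M) deposited = 612 / 112.7 = 5.430 mol.
Electrons per atom = n(e⁻)/n(M) = 5.431 / 5.430 = 1.00 ≈ 1, so the ion is M⁺.

+1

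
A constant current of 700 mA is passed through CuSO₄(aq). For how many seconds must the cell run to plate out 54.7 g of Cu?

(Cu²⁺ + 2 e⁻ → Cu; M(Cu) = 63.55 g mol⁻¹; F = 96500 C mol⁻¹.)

n(Cu) = m/M = 54.7 / 63.55 = 0.8607 mol.
Each Cu atom requires 2 electrons, so n(e⁻) = 2 × 0.8607 = 1.721 mol.
Q = n(e⁻)·F = 1.721 × 96500 = 166100 C.
t = Q/I = 166100 / 0.7000 A = 237300 s.

2.37 × 10⁵ s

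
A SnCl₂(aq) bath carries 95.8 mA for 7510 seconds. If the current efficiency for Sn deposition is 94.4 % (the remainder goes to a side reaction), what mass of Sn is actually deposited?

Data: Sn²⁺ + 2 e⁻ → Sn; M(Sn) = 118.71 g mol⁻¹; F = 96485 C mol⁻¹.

0.418 g

Q = I·t = 0.09580 × 7510.0 = 719.5 C.
n(e⁻) = 719.5/96485 = 0.007457 mol; theoretically n(Sn) = 0.007457/2 = 0.003728 mol, m_theo = 0.4426 g.
At 94.4 % efficiency, m_actual = 0.944 × 0.4426 = 0.418 g.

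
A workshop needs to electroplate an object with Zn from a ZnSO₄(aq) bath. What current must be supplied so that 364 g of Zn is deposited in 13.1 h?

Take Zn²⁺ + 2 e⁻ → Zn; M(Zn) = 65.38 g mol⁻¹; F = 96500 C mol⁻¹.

n(Zn) = 364 / 65.38 = 5.567 mol.
n(e⁻) = 2 × 5.567 = 11.13 mol.
Q = n(e⁻)·F = 11.13 × 96500 = 1075000 C.
I = Q/t = 1075000 / 47160 s = 22.8 A.

22.8 A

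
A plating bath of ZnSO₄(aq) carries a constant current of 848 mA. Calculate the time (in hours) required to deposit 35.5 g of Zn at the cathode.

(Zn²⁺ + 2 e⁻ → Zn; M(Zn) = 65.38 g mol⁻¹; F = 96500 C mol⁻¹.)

n(Zn) = m/M = 35.5 / 65.38 = 0.5430 mol.
Each Zn atom requires 2 electrons, so n(e⁻) = 2 × 0.5430 = 1.086 mol.
Q = n(e⁻)·F = 1.086 × 96500 = 104800 C.
t = Q/I = 104800 / 0.8480 A = 123600 s = 34.3 h.

34.3 h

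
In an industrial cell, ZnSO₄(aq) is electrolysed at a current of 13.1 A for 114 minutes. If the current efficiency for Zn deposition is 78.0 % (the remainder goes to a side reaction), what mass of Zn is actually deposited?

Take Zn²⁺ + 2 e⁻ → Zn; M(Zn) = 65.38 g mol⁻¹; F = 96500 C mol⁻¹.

Q = I·t = 13.10 × 6840.0 = 89600 C.
n(e⁻) = 89600/96500 = 0.9285 mol; theoretically n(Zn) = 0.9285/2 = 0.4643 mol, m_theo = 30.35 g.
At 78.0 % efficiency, m_actual = 0.780 × 30.35 = 23.7 g.

23.7 g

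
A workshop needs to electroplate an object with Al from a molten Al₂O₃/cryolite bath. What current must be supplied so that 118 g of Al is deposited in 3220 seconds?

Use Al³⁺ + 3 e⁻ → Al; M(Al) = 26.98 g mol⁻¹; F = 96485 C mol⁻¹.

393 A

n(Al) = 118 / 26.98 = 4.374 mol.
n(e⁻) = 3 × 4.374 = 13.12 mol.
Q = n(e⁻)·F = 13.12 × 96485 = 1266000 C.
I = Q/t = 1266000 / 3220.0 s = 393 A.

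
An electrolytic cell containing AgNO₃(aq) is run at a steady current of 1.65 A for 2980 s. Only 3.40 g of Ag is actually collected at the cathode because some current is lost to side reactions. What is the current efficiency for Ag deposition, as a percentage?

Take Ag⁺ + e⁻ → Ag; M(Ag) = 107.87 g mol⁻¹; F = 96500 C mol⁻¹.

Q = I·t = 1.650 × 2980.0 = 4917 C; n(e⁻) = 4917/96500 = 0.05095 mol.
Theoretical n(Ag) = n(e⁻)/1 = 0.05095 mol, i.e. m_theo = 0.05095 × 107.87 = 5.496 g.
Efficiency = m_actual / m_theo = 3.40 / 5.496 = 61.9 %.

61.9 %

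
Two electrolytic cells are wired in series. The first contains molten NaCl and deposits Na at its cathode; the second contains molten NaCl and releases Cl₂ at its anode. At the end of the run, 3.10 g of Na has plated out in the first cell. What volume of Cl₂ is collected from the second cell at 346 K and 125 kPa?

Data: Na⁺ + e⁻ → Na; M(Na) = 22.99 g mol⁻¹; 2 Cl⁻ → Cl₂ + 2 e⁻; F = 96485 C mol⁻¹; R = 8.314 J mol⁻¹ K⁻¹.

1.55 L

n(Na) = 3.10 / 22.99 = 0.1348 mol, so n(e⁻) = 1 × 0.1348 = 0.1348 mol.
The cells are in series, so the same 0.1348 mol of electrons passes through the second cell.
2 Cl⁻ → Cl₂ + 2 e⁻ — 2 mol e⁻ per mol Cl₂, so n(Cl₂) = 0.1348/2 = 0.06742 mol.
V = nRT/P = (0.06742 × 8.314 × 346) / (125 × 10³) = 0.00155 m³ = 1.55 L.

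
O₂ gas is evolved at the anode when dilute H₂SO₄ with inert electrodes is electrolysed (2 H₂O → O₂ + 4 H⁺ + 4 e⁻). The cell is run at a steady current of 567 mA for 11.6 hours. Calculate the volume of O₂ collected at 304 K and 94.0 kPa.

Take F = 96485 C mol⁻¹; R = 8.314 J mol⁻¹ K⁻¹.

Q = I·t = 0.5670 A × 41760 s = 23680 C.
n(e⁻) = Q/F = 23680 / 96485 = 0.2454 mol.
4 electrons are transferred per O₂ molecule, so n(O₂) = 0.2454 / 4 = 0.06135 mol.
V = nRT/P = (0.06135 × 8.314 × 304) / (94.0 × 10³ Pa) = 0.00165 m³ = 1.65 L.

1.65 L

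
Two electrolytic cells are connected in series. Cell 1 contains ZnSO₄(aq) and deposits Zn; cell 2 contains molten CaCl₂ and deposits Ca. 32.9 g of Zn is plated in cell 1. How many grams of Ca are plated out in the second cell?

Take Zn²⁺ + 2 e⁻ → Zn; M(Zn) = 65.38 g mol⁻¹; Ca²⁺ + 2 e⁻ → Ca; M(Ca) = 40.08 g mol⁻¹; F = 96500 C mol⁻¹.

20.2 g

n(Zn) = 32.9 / 65.38 = 0.5032 mol.
Since Zn²⁺ + 2 e⁻ → Zn, n(e⁻) passed = 2 × 0.5032 = 1.006 mol.
Cells in series carry the same charge, so the same 1.006 mol of electrons passes through cell 2.
Ca²⁺ + 2 e⁻ → Ca, so n(Ca) = 1.006 / 2 = 0.5032 mol.
m(Ca) = 0.5032 × 40.08 = 20.2 g.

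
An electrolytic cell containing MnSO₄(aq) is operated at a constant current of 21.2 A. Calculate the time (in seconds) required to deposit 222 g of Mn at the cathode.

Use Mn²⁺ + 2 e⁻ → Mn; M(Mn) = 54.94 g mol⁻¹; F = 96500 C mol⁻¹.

36800 s

n(Mn) = m/M = 222 / 54.94 = 4.041 mol.
Each Mn atom requires 2 electrons, so n(e⁻) = 2 × 4.041 = 8.082 mol.
Q = n(e⁻)·F = 8.082 × 96500 = 779900 C.
t = Q/I = 779900 / 21.20 A = 36790 s.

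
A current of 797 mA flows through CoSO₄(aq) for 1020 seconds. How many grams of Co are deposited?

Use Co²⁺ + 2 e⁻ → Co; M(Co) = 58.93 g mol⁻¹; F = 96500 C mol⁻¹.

0.248 g

Q = I·t = 0.7970 A × 1020.0 s = 812.9 C.
n(e⁻) = Q/F = 812.9 / 96500 = 0.008424 mol.
Co²⁺ + 2 e⁻ → Co, so n(Co) = n(e⁻)/2 = 0.004212 mol.
m = n·M = 0.004212 × 58.93 = 0.248 g.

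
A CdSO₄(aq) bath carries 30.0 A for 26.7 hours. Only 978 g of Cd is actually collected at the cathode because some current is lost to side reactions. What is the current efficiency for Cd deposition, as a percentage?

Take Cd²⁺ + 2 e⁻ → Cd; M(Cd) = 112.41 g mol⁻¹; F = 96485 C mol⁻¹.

58.2 %

Q = I·t = 30.00 × 96120 = 2884000 C; n(e⁻) = 2884000/96485 = 29.89 mol.
Theoretical n(Cd) = n(e⁻)/2 = 14.94 mol, i.e. m_theo = 14.94 × 112.41 = 1680 g.
Efficiency = m_actual / m_theo = 978 / 1680 = 58.2 %.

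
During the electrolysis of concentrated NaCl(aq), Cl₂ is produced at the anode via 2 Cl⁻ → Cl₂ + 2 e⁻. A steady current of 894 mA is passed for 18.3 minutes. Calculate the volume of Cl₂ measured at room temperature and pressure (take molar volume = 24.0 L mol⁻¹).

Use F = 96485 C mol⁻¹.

Q = I·t = 0.8940 A × 1098.0 s = 981.6 C.
n(e⁻) = Q/F = 981.6 / 96485 = 0.01017 mol.
2 electrons are transferred per Cl₂ molecule, so n(Cl₂) = 0.01017 / 2 = 0.005087 mol.
V = n × V_m = 0.005087 × 24.0 = 0.122 L.

0.122 L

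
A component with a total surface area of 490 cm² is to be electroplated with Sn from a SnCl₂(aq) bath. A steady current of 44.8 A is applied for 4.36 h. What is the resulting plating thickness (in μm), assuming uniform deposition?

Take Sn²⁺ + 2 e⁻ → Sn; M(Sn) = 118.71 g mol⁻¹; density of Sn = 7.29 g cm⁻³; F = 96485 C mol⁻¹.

1210 μm

Q = I·t = 44.80 × 15696 = 703200 C; n(e⁻) = 7.288 mol.
n(Sn) = n(e⁻)/2 = 3.644 mol, so m = 3.644 × 118.71 = 432.6 g.
Volume = m/ρ = 432.6 / 7.29 = 59.34 cm³.
Thickness = V/A = 59.34 / 490 = 0.121 cm = 1210 μm.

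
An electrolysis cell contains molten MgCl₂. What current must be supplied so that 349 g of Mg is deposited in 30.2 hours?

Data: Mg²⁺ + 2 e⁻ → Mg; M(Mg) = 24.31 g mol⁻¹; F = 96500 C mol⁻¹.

n(Mg) = 349 / 24.31 = 14.36 mol.
n(e⁻) = 2 × 14.36 = 28.71 mol.
Q = n(e⁻)·F = 28.71 × 96500 = 2771000 C.
I = Q/t = 2771000 / 108720 s = 25.5 A.

25.5 A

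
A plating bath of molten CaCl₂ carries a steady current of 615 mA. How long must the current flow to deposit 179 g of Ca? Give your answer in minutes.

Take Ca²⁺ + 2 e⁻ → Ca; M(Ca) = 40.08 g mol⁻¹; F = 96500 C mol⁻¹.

n(Ca) = m/M = 179 / 40.08 = 4.466 mol.
Each Ca atom requires 2 electrons, so n(e⁻) = 2 × 4.466 = 8.932 mol.
Q = n(e⁻)·F = 8.932 × 96500 = 862000 C.
t = Q/I = 862000 / 0.6150 A = 1402000 s = 23400 min.

23400 min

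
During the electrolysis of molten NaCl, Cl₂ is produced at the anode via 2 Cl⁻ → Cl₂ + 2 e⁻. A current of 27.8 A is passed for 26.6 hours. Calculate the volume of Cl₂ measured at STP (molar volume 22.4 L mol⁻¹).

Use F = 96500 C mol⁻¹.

Q = I·t = 27.80 A × 95760 s = 2662000 C.
n(e⁻) = Q/F = 2662000 / 96500 = 27.59 mol.
2 electrons are transferred per Cl₂ molecule, so n(Cl₂) = 27.59 / 2 = 13.79 mol.
V = n × V_m = 13.79 × 22.4 = 309 L.

309 L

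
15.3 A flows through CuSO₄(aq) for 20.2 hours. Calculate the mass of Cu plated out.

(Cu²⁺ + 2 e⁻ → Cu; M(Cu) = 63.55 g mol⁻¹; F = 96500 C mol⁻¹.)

Q = I·t = 15.30 A × 72720 s = 1113000 C.
n(e⁻) = Q/F = 1113000 / 96500 = 11.53 mol.
Cu²⁺ + 2 e⁻ → Cu, so n(Cu) = n(e⁻)/2 = 5.765 mol.
m = n·M = 5.765 × 63.55 = 366 g.

366 g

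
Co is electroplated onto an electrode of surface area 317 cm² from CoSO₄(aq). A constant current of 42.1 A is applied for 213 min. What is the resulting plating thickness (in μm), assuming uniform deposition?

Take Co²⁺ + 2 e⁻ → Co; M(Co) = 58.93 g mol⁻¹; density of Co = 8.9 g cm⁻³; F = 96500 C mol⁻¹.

582 μm

Q = I·t = 42.10 × 12780 = 538000 C; n(e⁻) = 5.576 mol.
n(Co) = n(e⁻)/2 = 2.788 mol, so m = 2.788 × 58.93 = 164.3 g.
Volume = m/ρ = 164.3 / 8.9 = 18.46 cm³.
Thickness = V/A = 18.46 / 317 = 0.0582 cm = 582 μm.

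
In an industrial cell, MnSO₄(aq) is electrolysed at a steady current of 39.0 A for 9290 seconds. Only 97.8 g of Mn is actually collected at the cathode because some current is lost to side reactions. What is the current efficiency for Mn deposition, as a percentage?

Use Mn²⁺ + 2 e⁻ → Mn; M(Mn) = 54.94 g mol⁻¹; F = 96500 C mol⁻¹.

Q = I·t = 39.00 × 9290.0 = 362300 C; n(e⁻) = 362300/96500 = 3.755 mol.
Theoretical n(Mn) = n(e⁻)/2 = 1.877 mol, i.e. m_theo = 1.877 × 54.94 = 103.1 g.
Efficiency = m_actual / m_theo = 97.8 / 103.1 = 94.8 %.

94.8 %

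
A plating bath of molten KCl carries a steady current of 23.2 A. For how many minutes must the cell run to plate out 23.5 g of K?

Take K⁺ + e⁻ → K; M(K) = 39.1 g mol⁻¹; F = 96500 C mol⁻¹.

n(K) = m/M = 23.5 / 39.1 = 0.6010 mol.
Each K atom requires 1 electron, so n(e⁻) = 1 × 0.6010 = 0.6010 mol.
Q = n(e⁻)·F = 0.6010 × 96500 = 58000 C.
t = Q/I = 58000 / 23.20 A = 2500 s = 41.7 min.

41.7 min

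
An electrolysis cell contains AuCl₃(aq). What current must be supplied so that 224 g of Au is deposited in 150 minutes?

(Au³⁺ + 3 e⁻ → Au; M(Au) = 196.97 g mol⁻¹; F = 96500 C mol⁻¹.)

n(Au) = 224 / 196.97 = 1.137 mol.
n(e⁻) = 3 × 1.137 = 3.412 mol.
Q = n(e⁻)·F = 3.412 × 96500 = 329200 C.
I = Q/t = 329200 / 9000.0 s = 36.6 A.

36.6 A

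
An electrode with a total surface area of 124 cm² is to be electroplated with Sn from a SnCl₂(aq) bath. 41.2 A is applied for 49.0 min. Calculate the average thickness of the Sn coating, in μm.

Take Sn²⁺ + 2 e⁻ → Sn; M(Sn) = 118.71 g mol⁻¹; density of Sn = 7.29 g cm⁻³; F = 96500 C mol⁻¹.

Q = I·t = 41.20 × 2940.0 = 121100 C; n(e⁻) = 1.255 mol.
n(Sn) = n(e⁻)/2 = 0.6276 mol, so m = 0.6276 × 118.71 = 74.50 g.
Volume = m/ρ = 74.50 / 7.29 = 10.22 cm³.
Thickness = V/A = 10.22 / 124 = 0.0824 cm = 824 μm.

824 μm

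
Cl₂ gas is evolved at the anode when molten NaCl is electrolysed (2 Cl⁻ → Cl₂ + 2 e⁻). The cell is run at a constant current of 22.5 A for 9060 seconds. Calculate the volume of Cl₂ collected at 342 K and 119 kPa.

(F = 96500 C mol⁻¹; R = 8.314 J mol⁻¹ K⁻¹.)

25.2 L

Q = I·t = 22.50 A × 9060.0 s = 203800 C.
n(e⁻) = Q/F = 203800 / 96500 = 2.112 mol.
2 electrons are transferred per Cl₂ molecule, so n(Cl₂) = 2.112 / 2 = 1.056 mol.
V = nRT/P = (1.056 × 8.314 × 342) / (119 × 10³ Pa) = 0.0252 m³ = 25.2 L.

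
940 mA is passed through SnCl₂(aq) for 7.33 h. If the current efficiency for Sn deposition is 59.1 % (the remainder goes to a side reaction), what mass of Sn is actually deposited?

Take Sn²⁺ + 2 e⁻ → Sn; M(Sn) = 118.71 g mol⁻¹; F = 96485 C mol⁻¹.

Q = I·t = 0.9400 × 26388 = 24800 C.
n(e⁻) = 24800/96485 = 0.2571 mol; theoretically n(Sn) = 0.2571/2 = 0.1285 mol, m_theo = 15.26 g.
At 59.1 % efficiency, m_actual = 0.591 × 15.26 = 9.02 g.

9.02 g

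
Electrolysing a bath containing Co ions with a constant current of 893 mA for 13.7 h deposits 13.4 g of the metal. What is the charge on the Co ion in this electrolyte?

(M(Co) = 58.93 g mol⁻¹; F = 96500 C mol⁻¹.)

Q = I·t = 0.8930 A × 49320 s = 44040 C, so n(e⁻) = 44040/96500 = 0.4564 mol.
n(Co) deposited = 13.4 / 58.93 = 0.2274 mol.
Electrons per atom = n(e⁻)/n(Co) = 0.4564 / 0.2274 = 2.01 ≈ 2, so the ion is Co²⁺.

+2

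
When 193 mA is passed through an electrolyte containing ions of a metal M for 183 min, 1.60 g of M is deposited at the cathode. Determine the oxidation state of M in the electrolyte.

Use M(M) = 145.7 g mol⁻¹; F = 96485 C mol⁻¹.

Q = I·t = 0.1930 A × 10980 s = 2119 C, so n(e⁻) = 2119/96485 = 0.02196 mol.
n(M) deposited = 1.60 / 145.7 = 0.01098 mol.
Electrons per atom = n(e⁻)/n(M) = 0.02196 / 0.01098 = 2.00 ≈ 2, so the ion is M²⁺.

+2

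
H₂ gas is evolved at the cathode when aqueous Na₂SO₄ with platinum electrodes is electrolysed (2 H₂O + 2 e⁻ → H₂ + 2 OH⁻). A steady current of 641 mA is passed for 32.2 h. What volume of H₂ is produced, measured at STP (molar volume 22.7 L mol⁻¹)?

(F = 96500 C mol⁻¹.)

8.74 L

Q = I·t = 0.6410 A × 115920 s = 74300 C.
n(e⁻) = Q/F = 74300 / 96500 = 0.7700 mol.
2 electrons are transferred per H₂ molecule, so n(H₂) = 0.7700 / 2 = 0.3850 mol.
V = n × V_m = 0.3850 × 22.7 = 8.74 L.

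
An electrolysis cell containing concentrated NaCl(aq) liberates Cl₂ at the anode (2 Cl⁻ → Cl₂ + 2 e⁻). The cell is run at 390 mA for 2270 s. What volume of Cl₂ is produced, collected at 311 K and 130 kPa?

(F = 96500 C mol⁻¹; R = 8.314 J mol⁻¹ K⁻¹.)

Q = I·t = 0.3900 A × 2270.0 s = 885.3 C.
n(e⁻) = Q/F = 885.3 / 96500 = 0.009174 mol.
2 electrons are transferred per Cl₂ molecule, so n(Cl₂) = 0.009174 / 2 = 0.004587 mol.
V = nRT/P = (0.004587 × 8.314 × 311) / (130 × 10³ Pa) = 9.12 × 10⁻⁵ m³ = 0.0912 L.

0.0912 L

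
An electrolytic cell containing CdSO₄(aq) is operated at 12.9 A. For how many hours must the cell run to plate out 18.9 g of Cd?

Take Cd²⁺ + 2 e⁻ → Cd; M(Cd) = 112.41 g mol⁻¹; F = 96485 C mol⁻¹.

0.699 h

n(Cd) = m/M = 18.9 / 112.41 = 0.1681 mol.
Each Cd atom requires 2 electrons, so n(e⁻) = 2 × 0.1681 = 0.3363 mol.
Q = n(e⁻)·F = 0.3363 × 96485 = 32440 C.
t = Q/I = 32440 / 12.90 A = 2515 s = 0.699 h.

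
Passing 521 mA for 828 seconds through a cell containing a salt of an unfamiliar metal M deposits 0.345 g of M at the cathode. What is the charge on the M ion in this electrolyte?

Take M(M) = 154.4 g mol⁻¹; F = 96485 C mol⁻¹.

Q = I·t = 0.5210 A × 828.00 s = 431.4 C, so n(e⁻) = 431.4/96485 = 0.004471 mol.
n(M) deposited = 0.345 / 154.4 = 0.002234 mol.
Electrons per atom = n(e⁻)/n(M) = 0.004471 / 0.002234 = 2.00 ≈ 2, so the ion is M²⁺.

+2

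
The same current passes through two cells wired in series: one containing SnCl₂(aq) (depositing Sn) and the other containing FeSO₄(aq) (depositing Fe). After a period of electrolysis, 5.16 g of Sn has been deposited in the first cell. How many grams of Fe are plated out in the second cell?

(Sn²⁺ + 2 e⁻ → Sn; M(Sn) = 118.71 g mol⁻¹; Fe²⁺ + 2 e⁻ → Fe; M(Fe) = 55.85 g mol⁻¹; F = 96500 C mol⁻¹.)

2.43 g

n(Sn) = 5.16 / 118.71 = 0.04347 mol.
Since Sn²⁺ + 2 e⁻ → Sn, n(e⁻) passed = 2 × 0.04347 = 0.08693 mol.
Cells in series carry the same charge, so the same 0.08693 mol of electrons passes through cell 2.
Fe²⁺ + 2 e⁻ → Fe, so n(Fe) = 0.08693 / 2 = 0.04347 mol.
m(Fe) = 0.04347 × 55.85 = 2.43 g.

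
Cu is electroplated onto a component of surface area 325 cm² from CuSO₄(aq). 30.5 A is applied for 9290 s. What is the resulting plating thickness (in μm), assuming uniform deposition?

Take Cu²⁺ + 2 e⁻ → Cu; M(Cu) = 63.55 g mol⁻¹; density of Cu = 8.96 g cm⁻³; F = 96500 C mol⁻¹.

Q = I·t = 30.50 × 9290.0 = 283300 C; n(e⁻) = 2.936 mol.
n(Cu) = n(e⁻)/2 = 1.468 mol, so m = 1.468 × 63.55 = 93.30 g.
Volume = m/ρ = 93.30 / 8.96 = 10.41 cm³.
Thickness = V/A = 10.41 / 325 = 0.0320 cm = 320 μm.

320 μm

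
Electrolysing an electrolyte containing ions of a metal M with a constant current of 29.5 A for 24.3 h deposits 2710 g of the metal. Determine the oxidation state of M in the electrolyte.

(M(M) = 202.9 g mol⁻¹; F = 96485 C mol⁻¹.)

Q = I·t = 29.50 A × 87480 s = 2581000 C, so n(e⁻) = 2581000/96485 = 26.75 mol.
n(M) deposited = 2710 / 202.9 = 13.36 mol.
Electrons per atom = n(e⁻)/n(M) = 26.75 / 13.36 = 2.00 ≈ 2, so the ion is M²⁺.

+2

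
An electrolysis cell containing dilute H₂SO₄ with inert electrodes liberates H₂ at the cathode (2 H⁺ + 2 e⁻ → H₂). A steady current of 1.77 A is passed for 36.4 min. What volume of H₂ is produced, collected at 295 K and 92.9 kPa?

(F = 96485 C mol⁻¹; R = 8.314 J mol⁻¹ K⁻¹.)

0.529 L

Q = I·t = 1.770 A × 2184.0 s = 3866 C.
n(e⁻) = Q/F = 3866 / 96485 = 0.04007 mol.
2 electrons are transferred per H₂ molecule, so n(H₂) = 0.04007 / 2 = 0.02003 mol.
V = nRT/P = (0.02003 × 8.314 × 295) / (92.9 × 10³ Pa) = 5.29 × 10⁻⁴ m³ = 0.529 L.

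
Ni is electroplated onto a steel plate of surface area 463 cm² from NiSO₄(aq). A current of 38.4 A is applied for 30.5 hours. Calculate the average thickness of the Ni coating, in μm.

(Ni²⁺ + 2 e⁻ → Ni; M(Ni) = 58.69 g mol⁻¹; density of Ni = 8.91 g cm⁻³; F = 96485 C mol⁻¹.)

3110 μm

Q = I·t = 38.40 × 109800 = 4216000 C; n(e⁻) = 43.70 mol.
n(Ni) = n(e⁻)/2 = 21.85 mol, so m = 21.85 × 58.69 = 1282 g.
Volume = m/ρ = 1282 / 8.91 = 143.9 cm³.
Thickness = V/A = 143.9 / 463 = 0.311 cm = 3110 μm.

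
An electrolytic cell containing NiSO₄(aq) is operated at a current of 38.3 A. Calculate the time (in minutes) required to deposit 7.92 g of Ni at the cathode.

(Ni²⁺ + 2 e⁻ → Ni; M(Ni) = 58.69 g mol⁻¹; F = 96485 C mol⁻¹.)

11.3 min

n(Ni) = m/M = 7.92 / 58.69 = 0.1349 mol.
Each Ni atom requires 2 electrons, so n(e⁻) = 2 × 0.1349 = 0.2699 mol.
Q = n(e⁻)·F = 0.2699 × 96485 = 26040 C.
t = Q/I = 26040 / 38.30 A = 679.9 s = 11.3 min.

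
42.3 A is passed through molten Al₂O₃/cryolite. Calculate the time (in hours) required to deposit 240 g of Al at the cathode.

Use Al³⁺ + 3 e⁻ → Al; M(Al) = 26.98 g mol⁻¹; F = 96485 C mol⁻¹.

16.9 h

n(Al) = m/M = 240 / 26.98 = 8.895 mol.
Each Al atom requires 3 electrons, so n(e⁻) = 3 × 8.895 = 26.69 mol.
Q = n(e⁻)·F = 26.69 × 96485 = 2575000 C.
t = Q/I = 2575000 / 42.30 A = 60870 s = 16.9 h.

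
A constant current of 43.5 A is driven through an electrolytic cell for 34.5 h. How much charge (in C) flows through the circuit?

5.40 × 10⁶ C

Q = I·t = 43.50 A × 124200 s = 5.40 × 10⁶ C.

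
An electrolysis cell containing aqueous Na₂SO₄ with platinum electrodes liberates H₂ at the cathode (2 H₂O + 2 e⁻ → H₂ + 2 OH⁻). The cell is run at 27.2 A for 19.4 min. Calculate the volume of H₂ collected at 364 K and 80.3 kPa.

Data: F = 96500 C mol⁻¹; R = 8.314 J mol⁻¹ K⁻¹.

Q = I·t = 27.20 A × 1164.0 s = 31660 C.
n(e⁻) = Q/F = 31660 / 96500 = 0.3281 mol.
2 electrons are transferred per H₂ molecule, so n(H₂) = 0.3281 / 2 = 0.1640 mol.
V = nRT/P = (0.1640 × 8.314 × 364) / (80.3 × 10³ Pa) = 0.00618 m³ = 6.18 L.

6.18 L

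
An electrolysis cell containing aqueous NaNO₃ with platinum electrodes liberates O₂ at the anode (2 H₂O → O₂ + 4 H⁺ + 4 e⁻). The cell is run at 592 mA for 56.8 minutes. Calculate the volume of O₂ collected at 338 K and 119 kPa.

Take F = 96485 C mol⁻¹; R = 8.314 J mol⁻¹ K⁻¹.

Q = I·t = 0.5920 A × 3408.0 s = 2018 C.
n(e⁻) = Q/F = 2018 / 96485 = 0.02091 mol.
4 electrons are transferred per O₂ molecule, so n(O₂) = 0.02091 / 4 = 0.005228 mol.
V = nRT/P = (0.005228 × 8.314 × 338) / (119 × 10³ Pa) = 1.23 × 10⁻⁴ m³ = 0.123 L.

0.123 L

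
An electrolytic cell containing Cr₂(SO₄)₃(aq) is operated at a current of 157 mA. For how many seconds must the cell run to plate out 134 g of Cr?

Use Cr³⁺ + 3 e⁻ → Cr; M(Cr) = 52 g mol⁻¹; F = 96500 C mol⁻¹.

4.75 × 10⁶ s

n(Cr) = m/M = 134 / 52 = 2.577 mol.
Each Cr atom requires 3 electrons, so n(e⁻) = 3 × 2.577 = 7.731 mol.
Q = n(e⁻)·F = 7.731 × 96500 = 746000 C.
t = Q/I = 746000 / 0.1570 A = 4752000 s.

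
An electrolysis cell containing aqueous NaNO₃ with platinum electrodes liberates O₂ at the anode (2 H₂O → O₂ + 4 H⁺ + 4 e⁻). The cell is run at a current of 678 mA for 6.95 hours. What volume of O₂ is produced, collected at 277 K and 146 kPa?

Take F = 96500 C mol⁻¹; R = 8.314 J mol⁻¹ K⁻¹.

Q = I·t = 0.6780 A × 25020 s = 16960 C.
n(e⁻) = Q/F = 16960 / 96500 = 0.1758 mol.
4 electrons are transferred per O₂ molecule, so n(O₂) = 0.1758 / 4 = 0.04395 mol.
V = nRT/P = (0.04395 × 8.314 × 277) / (146 × 10³ Pa) = 6.93 × 10⁻⁴ m³ = 0.693 L.

0.693 L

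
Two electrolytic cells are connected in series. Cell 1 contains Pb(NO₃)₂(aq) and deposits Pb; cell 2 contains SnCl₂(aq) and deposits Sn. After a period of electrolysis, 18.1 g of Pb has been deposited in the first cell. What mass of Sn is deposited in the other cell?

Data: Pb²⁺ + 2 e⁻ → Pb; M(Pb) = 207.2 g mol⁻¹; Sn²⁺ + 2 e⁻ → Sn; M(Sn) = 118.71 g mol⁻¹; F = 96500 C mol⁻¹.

n(Pb) = 18.1 / 207.2 = 0.08736 mol.
Since Pb²⁺ + 2 e⁻ → Pb, n(e⁻) passed = 2 × 0.08736 = 0.1747 mol.
Cells in series carry the same charge, so the same 0.1747 mol of electrons passes through cell 2.
Sn²⁺ + 2 e⁻ → Sn, so n(Sn) = 0.1747 / 2 = 0.08736 mol.
m(Sn) = 0.08736 × 118.71 = 10.4 g.

10.4 g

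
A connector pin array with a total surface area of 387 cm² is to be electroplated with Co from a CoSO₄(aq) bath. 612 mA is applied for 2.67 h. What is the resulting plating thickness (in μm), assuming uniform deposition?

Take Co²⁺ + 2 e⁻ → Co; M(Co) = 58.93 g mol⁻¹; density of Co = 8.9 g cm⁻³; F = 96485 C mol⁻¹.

5.22 μm

Q = I·t = 0.6120 × 9612.0 = 5883 C; n(e⁻) = 0.06097 mol.
n(Co) = n(e⁻)/2 = 0.03048 mol, so m = 0.03048 × 58.93 = 1.796 g.
Volume = m/ρ = 1.796 / 8.9 = 0.2018 cm³.
Thickness = V/A = 0.2018 / 387 = 5.22 × 10⁻⁴ cm = 5.22 μm.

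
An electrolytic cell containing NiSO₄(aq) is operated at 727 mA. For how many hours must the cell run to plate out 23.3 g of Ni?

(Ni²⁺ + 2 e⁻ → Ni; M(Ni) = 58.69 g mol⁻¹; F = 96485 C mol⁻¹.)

29.3 h

n(Ni) = m/M = 23.3 / 58.69 = 0.3970 mol.
Each Ni atom requires 2 electrons, so n(e⁻) = 2 × 0.3970 = 0.7940 mol.
Q = n(e⁻)·F = 0.7940 × 96485 = 76610 C.
t = Q/I = 76610 / 0.7270 A = 105400 s = 29.3 h.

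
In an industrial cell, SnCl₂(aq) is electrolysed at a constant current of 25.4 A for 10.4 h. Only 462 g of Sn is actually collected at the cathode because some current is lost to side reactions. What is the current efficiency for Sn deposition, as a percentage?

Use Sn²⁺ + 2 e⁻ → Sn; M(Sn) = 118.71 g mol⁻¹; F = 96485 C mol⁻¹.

Q = I·t = 25.40 × 37440 = 951000 C; n(e⁻) = 951000/96485 = 9.856 mol.
Theoretical n(Sn) = n(e⁻)/2 = 4.928 mol, i.e. m_theo = 4.928 × 118.71 = 585.0 g.
Efficiency = m_actual / m_theo = 462 / 585.0 = 79.0 %.

79.0 %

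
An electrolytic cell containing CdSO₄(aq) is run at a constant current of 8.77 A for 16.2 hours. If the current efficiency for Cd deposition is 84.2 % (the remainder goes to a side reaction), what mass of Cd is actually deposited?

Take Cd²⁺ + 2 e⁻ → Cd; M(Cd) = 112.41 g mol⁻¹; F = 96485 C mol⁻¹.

251 g

Q = I·t = 8.770 × 58320 = 511500 C.
n(e⁻) = 511500/96485 = 5.301 mol; theoretically n(Cd) = 5.301/2 = 2.650 mol, m_theo = 297.9 g.
At 84.2 % efficiency, m_actual = 0.842 × 297.9 = 251 g.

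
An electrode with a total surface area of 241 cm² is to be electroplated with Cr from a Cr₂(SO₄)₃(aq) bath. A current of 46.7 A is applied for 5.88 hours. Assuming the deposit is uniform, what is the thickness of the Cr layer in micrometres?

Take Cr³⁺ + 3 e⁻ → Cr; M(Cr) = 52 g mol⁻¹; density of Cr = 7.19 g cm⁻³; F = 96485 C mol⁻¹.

Q = I·t = 46.70 × 21168 = 988500 C; n(e⁻) = 10.25 mol.
n(Cr) = n(e⁻)/3 = 3.415 mol, so m = 3.415 × 52 = 177.6 g.
Volume = m/ρ = 177.6 / 7.19 = 24.70 cm³.
Thickness = V/A = 24.70 / 241 = 0.102 cm = 1020 μm.

1020 μm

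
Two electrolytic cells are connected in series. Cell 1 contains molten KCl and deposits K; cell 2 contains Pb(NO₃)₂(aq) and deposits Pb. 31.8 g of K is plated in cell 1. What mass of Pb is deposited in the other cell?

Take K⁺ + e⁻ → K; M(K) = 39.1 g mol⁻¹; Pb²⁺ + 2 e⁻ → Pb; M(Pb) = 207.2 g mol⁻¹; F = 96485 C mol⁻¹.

84.3 g

n(K) = 31.8 / 39.1 = 0.8133 mol.
Since K⁺ + e⁻ → K, n(e⁻) passed = 1 × 0.8133 = 0.8133 mol.
Cells in series carry the same charge, so the same 0.8133 mol of electrons passes through cell 2.
Pb²⁺ + 2 e⁻ → Pb, so n(Pb) = 0.8133 / 2 = 0.4066 mol.
m(Pb) = 0.4066 × 207.2 = 84.3 g.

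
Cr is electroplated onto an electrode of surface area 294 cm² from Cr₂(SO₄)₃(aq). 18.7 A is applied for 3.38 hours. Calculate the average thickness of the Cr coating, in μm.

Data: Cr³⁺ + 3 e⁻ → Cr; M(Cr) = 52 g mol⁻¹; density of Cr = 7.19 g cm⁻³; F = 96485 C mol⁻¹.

193 μm

Q = I·t = 18.70 × 12168 = 227500 C; n(e⁻) = 2.358 mol.
n(Cr) = n(e⁻)/3 = 0.7861 mol, so m = 0.7861 × 52 = 40.88 g.
Volume = m/ρ = 40.88 / 7.19 = 5.685 cm³.
Thickness = V/A = 5.685 / 294 = 0.0193 cm = 193 μm.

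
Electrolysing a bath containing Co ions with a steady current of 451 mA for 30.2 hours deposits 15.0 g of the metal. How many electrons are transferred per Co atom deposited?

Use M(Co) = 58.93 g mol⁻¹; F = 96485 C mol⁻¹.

2

Q = I·t = 0.4510 A × 108720 s = 49030 C, so n(e⁻) = 49030/96485 = 0.5082 mol.
n(Co) deposited = 15.0 / 58.93 = 0.2545 mol.
Electrons per atom = n(e⁻)/n(Co) = 0.5082 / 0.2545 = 2.00 ≈ 2, so the ion is Co²⁺.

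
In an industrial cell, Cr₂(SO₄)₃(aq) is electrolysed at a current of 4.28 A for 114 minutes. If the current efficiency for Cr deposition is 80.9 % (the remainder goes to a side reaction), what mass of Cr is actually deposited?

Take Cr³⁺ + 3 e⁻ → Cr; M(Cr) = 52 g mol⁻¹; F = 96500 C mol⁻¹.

4.25 g

Q = I·t = 4.280 × 6840.0 = 29280 C.
n(e⁻) = 29280/96500 = 0.3034 mol; theoretically n(Cr) = 0.3034/3 = 0.1011 mol, m_theo = 5.258 g.
At 80.9 % efficiency, m_actual = 0.809 × 5.258 = 4.25 g.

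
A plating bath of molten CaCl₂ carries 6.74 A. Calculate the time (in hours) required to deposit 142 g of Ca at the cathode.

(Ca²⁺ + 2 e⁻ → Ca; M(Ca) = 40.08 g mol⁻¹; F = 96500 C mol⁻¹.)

n(Ca) = m/M = 142 / 40.08 = 3.543 mol.
Each Ca atom requires 2 electrons, so n(e⁻) = 2 × 3.543 = 7.086 mol.
Q = n(e⁻)·F = 7.086 × 96500 = 683800 C.
t = Q/I = 683800 / 6.740 A = 101500 s = 28.2 h.

28.2 h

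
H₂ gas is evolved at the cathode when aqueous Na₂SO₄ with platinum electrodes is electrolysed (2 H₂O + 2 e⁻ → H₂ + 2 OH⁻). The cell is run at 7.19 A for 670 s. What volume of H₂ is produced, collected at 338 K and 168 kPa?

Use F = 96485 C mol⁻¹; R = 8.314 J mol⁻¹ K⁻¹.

0.418 L

Q = I·t = 7.190 A × 670.00 s = 4817 C.
n(e⁻) = Q/F = 4817 / 96485 = 0.04993 mol.
2 electrons are transferred per H₂ molecule, so n(H₂) = 0.04993 / 2 = 0.02496 mol.
V = nRT/P = (0.02496 × 8.314 × 338) / (168 × 10³ Pa) = 4.18 × 10⁻⁴ m³ = 0.418 L.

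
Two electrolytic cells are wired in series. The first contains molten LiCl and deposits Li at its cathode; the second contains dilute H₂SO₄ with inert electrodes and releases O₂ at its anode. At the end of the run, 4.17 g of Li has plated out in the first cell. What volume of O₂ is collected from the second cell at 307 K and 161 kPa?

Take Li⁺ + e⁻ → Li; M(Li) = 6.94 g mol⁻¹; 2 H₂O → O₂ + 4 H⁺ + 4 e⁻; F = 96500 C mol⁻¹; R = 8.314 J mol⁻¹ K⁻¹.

2.38 L

n(Li) = 4.17 / 6.94 = 0.6009 mol, so n(e⁻) = 1 × 0.6009 = 0.6009 mol.
The cells are in series, so the same 0.6009 mol of electrons passes through the second cell.
2 H₂O → O₂ + 4 H⁺ + 4 e⁻ — 4 mol e⁻ per mol O₂, so n(O₂) = 0.6009/4 = 0.1502 mol.
V = nRT/P = (0.1502 × 8.314 × 307) / (161 × 10³) = 0.00238 m³ = 2.38 L.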